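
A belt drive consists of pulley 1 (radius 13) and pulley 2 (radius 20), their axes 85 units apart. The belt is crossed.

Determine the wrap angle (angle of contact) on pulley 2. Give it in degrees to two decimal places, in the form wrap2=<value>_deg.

crossed belt: β = asin((r1+r2)/C) = asin(33/85) = 22.8447°
wrap1 = wrap2 = π + 2β = 225.6895°

wrap2=225.69_deg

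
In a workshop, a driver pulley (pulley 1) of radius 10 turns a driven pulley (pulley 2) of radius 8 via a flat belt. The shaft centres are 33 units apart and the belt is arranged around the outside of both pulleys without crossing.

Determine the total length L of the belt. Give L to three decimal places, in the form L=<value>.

open belt: β = asin((r2−r1)/C) = asin(-2/33) = -3.4746°
wrap1 = π − 2β = 186.9492°
wrap2 = π + 2β = 173.0508°
tangent length = C·cosβ = 32.9393
L = r1·wrap1 + r2·wrap2 + 2·C·cosβ = 10·3.2629 + 8·3.0203 + 2·32.9393 = 122.6699

L=122.670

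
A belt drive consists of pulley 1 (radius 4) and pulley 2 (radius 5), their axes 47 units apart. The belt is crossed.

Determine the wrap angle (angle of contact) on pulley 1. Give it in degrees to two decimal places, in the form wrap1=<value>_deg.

crossed belt: β = asin((r1+r2)/C) = asin(9/47) = 11.0397°
wrap1 = wrap2 = π + 2β = 202.0794°

wrap1=202.08_deg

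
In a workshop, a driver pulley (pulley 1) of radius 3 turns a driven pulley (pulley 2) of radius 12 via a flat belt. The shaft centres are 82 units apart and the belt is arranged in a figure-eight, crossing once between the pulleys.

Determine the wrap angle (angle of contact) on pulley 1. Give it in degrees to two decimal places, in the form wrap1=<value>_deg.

wrap1=201.08_deg

crossed belt: β = asin((r1+r2)/C) = asin(15/82) = 10.5403°
wrap1 = wrap2 = π + 2β = 201.0806°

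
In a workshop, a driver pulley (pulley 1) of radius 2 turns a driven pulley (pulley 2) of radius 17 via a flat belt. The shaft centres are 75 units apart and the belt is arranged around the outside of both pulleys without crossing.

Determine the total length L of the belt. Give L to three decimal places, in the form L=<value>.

open belt: β = asin((r2−r1)/C) = asin(15/75) = 11.5370°
wrap1 = π − 2β = 156.9261°
wrap2 = π + 2β = 203.0739°
tangent length = C·cosβ = 73.4847
L = r1·wrap1 + r2·wrap2 + 2·C·cosβ = 2·2.7389 + 17·3.5443 + 2·73.4847 = 212.7004

L=212.700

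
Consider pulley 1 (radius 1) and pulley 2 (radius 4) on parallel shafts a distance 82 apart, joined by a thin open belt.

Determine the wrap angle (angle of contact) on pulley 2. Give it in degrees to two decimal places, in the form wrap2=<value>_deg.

open belt: β = asin((r2−r1)/C) = asin(3/82) = 2.0967°
wrap1 = π − 2β = 175.8067°
wrap2 = π + 2β = 184.1933°

wrap2=184.19_deg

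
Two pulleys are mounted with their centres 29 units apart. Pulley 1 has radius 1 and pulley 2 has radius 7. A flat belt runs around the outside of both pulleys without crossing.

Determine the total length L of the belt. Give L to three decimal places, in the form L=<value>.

open belt: β = asin((r2−r1)/C) = asin(6/29) = 11.9405°
wrap1 = π − 2β = 156.1189°
wrap2 = π + 2β = 203.8811°
tangent length = C·cosβ = 28.3725
L = r1·wrap1 + r2·wrap2 + 2·C·cosβ = 1·2.7248 + 7·3.5584 + 2·28.3725 = 84.3786

L=84.379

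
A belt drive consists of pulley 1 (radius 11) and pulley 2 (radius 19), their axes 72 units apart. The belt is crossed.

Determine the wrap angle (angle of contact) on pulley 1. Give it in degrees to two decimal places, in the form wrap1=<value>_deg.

crossed belt: β = asin((r1+r2)/C) = asin(30/72) = 24.6243°
wrap1 = wrap2 = π + 2β = 229.2486°

wrap1=229.25_deg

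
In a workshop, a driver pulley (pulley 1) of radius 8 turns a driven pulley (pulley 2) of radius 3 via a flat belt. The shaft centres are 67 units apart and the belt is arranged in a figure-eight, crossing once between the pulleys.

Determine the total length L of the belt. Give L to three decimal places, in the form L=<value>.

crossed belt: β = asin((r1+r2)/C) = asin(11/67) = 9.4496°
wrap1 = wrap2 = π + 2β = 198.8991°
tangent length = C·cosβ = 66.0908
L = (r1+r2)·wrap + 2·C·cosβ = 11·3.4714 + 2·66.0908 = 170.3676

L=170.368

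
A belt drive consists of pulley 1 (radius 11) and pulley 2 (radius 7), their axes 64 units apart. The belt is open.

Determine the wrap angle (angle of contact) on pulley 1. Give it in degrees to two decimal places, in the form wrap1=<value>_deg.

wrap1=187.17_deg

open belt: β = asin((r2−r1)/C) = asin(-4/64) = -3.5833°
wrap1 = π − 2β = 187.1666°
wrap2 = π + 2β = 172.8334°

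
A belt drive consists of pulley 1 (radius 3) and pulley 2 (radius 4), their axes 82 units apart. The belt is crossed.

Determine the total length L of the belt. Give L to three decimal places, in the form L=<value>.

L=186.589

crossed belt: β = asin((r1+r2)/C) = asin(7/82) = 4.8971°
wrap1 = wrap2 = π + 2β = 189.7941°
tangent length = C·cosβ = 81.7007
L = (r1+r2)·wrap + 2·C·cosβ = 7·3.3125 + 2·81.7007 = 186.5891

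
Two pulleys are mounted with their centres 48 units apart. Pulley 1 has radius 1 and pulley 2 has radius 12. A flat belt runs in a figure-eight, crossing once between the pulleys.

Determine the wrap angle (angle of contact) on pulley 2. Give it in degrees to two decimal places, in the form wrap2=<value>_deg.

wrap2=211.43_deg

crossed belt: β = asin((r1+r2)/C) = asin(13/48) = 15.7139°
wrap1 = wrap2 = π + 2β = 211.4277°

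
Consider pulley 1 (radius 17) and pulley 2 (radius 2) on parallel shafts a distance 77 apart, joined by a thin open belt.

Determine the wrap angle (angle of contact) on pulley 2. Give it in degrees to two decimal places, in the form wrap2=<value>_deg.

wrap2=157.53_deg

open belt: β = asin((r2−r1)/C) = asin(-15/77) = -11.2333°
wrap1 = π − 2β = 202.4667°
wrap2 = π + 2β = 157.5333°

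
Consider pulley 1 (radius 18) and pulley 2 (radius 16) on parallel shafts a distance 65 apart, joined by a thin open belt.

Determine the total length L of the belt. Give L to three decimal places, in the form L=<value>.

L=236.876

open belt: β = asin((r2−r1)/C) = asin(-2/65) = -1.7632°
wrap1 = π − 2β = 183.5265°
wrap2 = π + 2β = 176.4735°
tangent length = C·cosβ = 64.9692
L = r1·wrap1 + r2·wrap2 + 2·C·cosβ = 18·3.2031 + 16·3.0800 + 2·64.9692 = 236.8757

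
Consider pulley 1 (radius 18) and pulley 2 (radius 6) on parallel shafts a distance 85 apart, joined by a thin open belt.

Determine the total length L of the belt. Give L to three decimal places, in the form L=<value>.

L=247.095

open belt: β = asin((r2−r1)/C) = asin(-12/85) = -8.1159°
wrap1 = π − 2β = 196.2319°
wrap2 = π + 2β = 163.7681°
tangent length = C·cosβ = 84.1487
L = r1·wrap1 + r2·wrap2 + 2·C·cosβ = 18·3.4249 + 6·2.8583 + 2·84.1487 = 247.0952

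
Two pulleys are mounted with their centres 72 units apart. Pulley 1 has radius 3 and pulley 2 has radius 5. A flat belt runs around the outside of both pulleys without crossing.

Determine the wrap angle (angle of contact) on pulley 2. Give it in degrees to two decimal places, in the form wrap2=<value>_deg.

open belt: β = asin((r2−r1)/C) = asin(2/72) = 1.5918°
wrap1 = π − 2β = 176.8165°
wrap2 = π + 2β = 183.1835°

wrap2=183.18_deg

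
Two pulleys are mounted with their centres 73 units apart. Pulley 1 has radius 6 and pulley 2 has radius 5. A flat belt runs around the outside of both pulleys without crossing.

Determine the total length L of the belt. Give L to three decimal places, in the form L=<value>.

L=180.571

open belt: β = asin((r2−r1)/C) = asin(-1/73) = -0.7849°
wrap1 = π − 2β = 181.5698°
wrap2 = π + 2β = 178.4302°
tangent length = C·cosβ = 72.9932
L = r1·wrap1 + r2·wrap2 + 2·C·cosβ = 6·3.1690 + 5·3.1142 + 2·72.9932 = 180.5712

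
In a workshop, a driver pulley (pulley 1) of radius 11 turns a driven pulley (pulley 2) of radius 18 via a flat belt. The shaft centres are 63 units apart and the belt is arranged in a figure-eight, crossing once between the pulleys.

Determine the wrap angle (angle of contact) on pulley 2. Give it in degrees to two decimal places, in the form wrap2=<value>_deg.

wrap2=234.82_deg

crossed belt: β = asin((r1+r2)/C) = asin(29/63) = 27.4076°
wrap1 = wrap2 = π + 2β = 234.8152°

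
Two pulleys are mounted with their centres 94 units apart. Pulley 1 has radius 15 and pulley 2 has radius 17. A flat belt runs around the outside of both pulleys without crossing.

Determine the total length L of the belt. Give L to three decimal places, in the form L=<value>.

open belt: β = asin((r2−r1)/C) = asin(2/94) = 1.2192°
wrap1 = π − 2β = 177.5617°
wrap2 = π + 2β = 182.4383°
tangent length = C·cosβ = 93.9787
L = r1·wrap1 + r2·wrap2 + 2·C·cosβ = 15·3.0990 + 17·3.1841 + 2·93.9787 = 288.5735

L=288.574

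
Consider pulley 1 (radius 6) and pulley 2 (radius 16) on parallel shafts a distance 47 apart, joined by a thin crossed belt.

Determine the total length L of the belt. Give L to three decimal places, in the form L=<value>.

crossed belt: β = asin((r1+r2)/C) = asin(22/47) = 27.9101°
wrap1 = wrap2 = π + 2β = 235.8201°
tangent length = C·cosβ = 41.5331
L = (r1+r2)·wrap + 2·C·cosβ = 22·4.1158 + 2·41.5331 = 173.6147

L=173.615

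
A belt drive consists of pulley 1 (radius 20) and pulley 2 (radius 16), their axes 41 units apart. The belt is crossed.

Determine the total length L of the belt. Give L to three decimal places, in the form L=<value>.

L=229.508

crossed belt: β = asin((r1+r2)/C) = asin(36/41) = 61.4079°
wrap1 = wrap2 = π + 2β = 302.8158°
tangent length = C·cosβ = 19.6214
L = (r1+r2)·wrap + 2·C·cosβ = 36·5.2851 + 2·19.6214 = 229.5076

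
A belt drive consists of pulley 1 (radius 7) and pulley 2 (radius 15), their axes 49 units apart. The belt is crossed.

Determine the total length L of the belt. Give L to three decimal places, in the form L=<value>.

L=177.170

crossed belt: β = asin((r1+r2)/C) = asin(22/49) = 26.6782°
wrap1 = wrap2 = π + 2β = 233.3565°
tangent length = C·cosβ = 43.7836
L = (r1+r2)·wrap + 2·C·cosβ = 22·4.0728 + 2·43.7836 = 177.1696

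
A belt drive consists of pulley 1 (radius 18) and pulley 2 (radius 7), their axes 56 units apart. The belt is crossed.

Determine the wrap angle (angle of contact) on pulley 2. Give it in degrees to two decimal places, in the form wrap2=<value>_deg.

wrap2=233.03_deg

crossed belt: β = asin((r1+r2)/C) = asin(25/56) = 26.5148°
wrap1 = wrap2 = π + 2β = 233.0295°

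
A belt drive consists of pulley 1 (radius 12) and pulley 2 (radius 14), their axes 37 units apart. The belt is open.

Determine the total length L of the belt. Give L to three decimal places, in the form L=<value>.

L=155.790

open belt: β = asin((r2−r1)/C) = asin(2/37) = 3.0986°
wrap1 = π − 2β = 173.8028°
wrap2 = π + 2β = 186.1972°
tangent length = C·cosβ = 36.9459
L = r1·wrap1 + r2·wrap2 + 2·C·cosβ = 12·3.0334 + 14·3.2498 + 2·36.9459 = 155.7895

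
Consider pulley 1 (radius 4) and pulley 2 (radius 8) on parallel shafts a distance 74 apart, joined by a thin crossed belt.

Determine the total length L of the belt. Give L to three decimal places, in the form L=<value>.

L=187.649

crossed belt: β = asin((r1+r2)/C) = asin(12/74) = 9.3324°
wrap1 = wrap2 = π + 2β = 198.6648°
tangent length = C·cosβ = 73.0205
L = (r1+r2)·wrap + 2·C·cosβ = 12·3.4674 + 2·73.0205 = 187.6494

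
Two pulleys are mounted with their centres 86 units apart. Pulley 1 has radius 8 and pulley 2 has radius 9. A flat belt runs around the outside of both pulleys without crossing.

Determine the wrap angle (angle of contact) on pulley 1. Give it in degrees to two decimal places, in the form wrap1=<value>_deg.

wrap1=178.67_deg

open belt: β = asin((r2−r1)/C) = asin(1/86) = 0.6662°
wrap1 = π − 2β = 178.6675°
wrap2 = π + 2β = 181.3325°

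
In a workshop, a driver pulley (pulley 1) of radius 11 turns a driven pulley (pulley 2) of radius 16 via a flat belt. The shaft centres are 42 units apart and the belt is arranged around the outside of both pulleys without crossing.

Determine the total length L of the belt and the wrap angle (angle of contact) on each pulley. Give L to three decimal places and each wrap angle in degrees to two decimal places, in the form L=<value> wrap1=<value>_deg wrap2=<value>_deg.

L=169.419 wrap1=166.33_deg wrap2=193.67_deg

open belt: β = asin((r2−r1)/C) = asin(5/42) = 6.8371°
wrap1 = π − 2β = 166.3257°
wrap2 = π + 2β = 193.6743°
tangent length = C·cosβ = 41.7013
L = r1·wrap1 + r2·wrap2 + 2·C·cosβ = 11·2.9029 + 16·3.3803 + 2·41.7013 = 169.4189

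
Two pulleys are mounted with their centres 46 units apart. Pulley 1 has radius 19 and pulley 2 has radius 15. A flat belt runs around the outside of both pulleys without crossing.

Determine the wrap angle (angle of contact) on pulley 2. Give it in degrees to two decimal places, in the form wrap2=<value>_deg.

wrap2=170.02_deg

open belt: β = asin((r2−r1)/C) = asin(-4/46) = -4.9885°
wrap1 = π − 2β = 189.9771°
wrap2 = π + 2β = 170.0229°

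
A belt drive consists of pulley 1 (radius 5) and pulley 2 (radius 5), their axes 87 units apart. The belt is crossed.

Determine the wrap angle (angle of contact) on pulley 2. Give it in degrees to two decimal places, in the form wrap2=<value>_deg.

crossed belt: β = asin((r1+r2)/C) = asin(10/87) = 6.6003°
wrap1 = wrap2 = π + 2β = 193.2006°

wrap2=193.20_deg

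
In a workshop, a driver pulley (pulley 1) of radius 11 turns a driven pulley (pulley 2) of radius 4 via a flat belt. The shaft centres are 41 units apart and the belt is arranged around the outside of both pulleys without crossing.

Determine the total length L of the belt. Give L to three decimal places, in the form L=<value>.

L=130.322

open belt: β = asin((r2−r1)/C) = asin(-7/41) = -9.8304°
wrap1 = π − 2β = 199.6607°
wrap2 = π + 2β = 160.3393°
tangent length = C·cosβ = 40.3980
L = r1·wrap1 + r2·wrap2 + 2·C·cosβ = 11·3.4847 + 4·2.7984 + 2·40.3980 = 130.3219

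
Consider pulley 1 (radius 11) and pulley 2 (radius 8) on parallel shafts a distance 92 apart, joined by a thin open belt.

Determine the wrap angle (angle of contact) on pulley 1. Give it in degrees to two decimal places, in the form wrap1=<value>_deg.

open belt: β = asin((r2−r1)/C) = asin(-3/92) = -1.8687°
wrap1 = π − 2β = 183.7373°
wrap2 = π + 2β = 176.2627°

wrap1=183.74_deg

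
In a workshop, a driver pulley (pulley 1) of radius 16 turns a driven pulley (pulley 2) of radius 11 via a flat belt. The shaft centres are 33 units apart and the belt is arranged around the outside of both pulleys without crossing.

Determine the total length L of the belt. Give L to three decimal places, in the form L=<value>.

open belt: β = asin((r2−r1)/C) = asin(-5/33) = -8.7147°
wrap1 = π − 2β = 197.4295°
wrap2 = π + 2β = 162.5705°
tangent length = C·cosβ = 32.6190
L = r1·wrap1 + r2·wrap2 + 2·C·cosβ = 16·3.4458 + 11·2.8374 + 2·32.6190 = 151.5820

L=151.582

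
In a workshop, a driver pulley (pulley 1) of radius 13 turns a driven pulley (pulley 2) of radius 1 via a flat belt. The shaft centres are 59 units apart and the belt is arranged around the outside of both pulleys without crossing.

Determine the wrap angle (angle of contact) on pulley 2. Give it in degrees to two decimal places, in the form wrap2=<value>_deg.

wrap2=156.53_deg

open belt: β = asin((r2−r1)/C) = asin(-12/59) = -11.7353°
wrap1 = π − 2β = 203.4705°
wrap2 = π + 2β = 156.5295°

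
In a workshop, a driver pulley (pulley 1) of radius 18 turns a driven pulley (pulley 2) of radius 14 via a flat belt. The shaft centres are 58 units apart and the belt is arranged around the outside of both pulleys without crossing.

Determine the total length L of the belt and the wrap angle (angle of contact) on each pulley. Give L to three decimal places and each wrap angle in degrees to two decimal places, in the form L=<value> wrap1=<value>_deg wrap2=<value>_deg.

open belt: β = asin((r2−r1)/C) = asin(-4/58) = -3.9546°
wrap1 = π − 2β = 187.9091°
wrap2 = π + 2β = 172.0909°
tangent length = C·cosβ = 57.8619
L = r1·wrap1 + r2·wrap2 + 2·C·cosβ = 18·3.2796 + 14·3.0036 + 2·57.8619 = 216.8069

L=216.807 wrap1=187.91_deg wrap2=172.09_deg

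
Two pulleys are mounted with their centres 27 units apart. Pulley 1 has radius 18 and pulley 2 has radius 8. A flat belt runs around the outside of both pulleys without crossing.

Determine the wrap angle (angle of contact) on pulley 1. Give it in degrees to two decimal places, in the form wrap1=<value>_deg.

open belt: β = asin((r2−r1)/C) = asin(-10/27) = -21.7385°
wrap1 = π − 2β = 223.4769°
wrap2 = π + 2β = 136.5231°

wrap1=223.48_deg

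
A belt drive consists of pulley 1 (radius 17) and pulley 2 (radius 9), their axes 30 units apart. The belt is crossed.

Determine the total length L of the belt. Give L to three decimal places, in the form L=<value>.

L=166.136

crossed belt: β = asin((r1+r2)/C) = asin(26/30) = 60.0736°
wrap1 = wrap2 = π + 2β = 300.1471°
tangent length = C·cosβ = 14.9666
L = (r1+r2)·wrap + 2·C·cosβ = 26·5.2386 + 2·14.9666 = 166.1357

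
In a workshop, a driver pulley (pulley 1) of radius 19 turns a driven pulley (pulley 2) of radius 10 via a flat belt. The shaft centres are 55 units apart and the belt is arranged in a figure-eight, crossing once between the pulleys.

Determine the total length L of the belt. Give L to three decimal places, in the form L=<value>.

L=216.785

crossed belt: β = asin((r1+r2)/C) = asin(29/55) = 31.8214°
wrap1 = wrap2 = π + 2β = 243.6427°
tangent length = C·cosβ = 46.7333
L = (r1+r2)·wrap + 2·C·cosβ = 29·4.2524 + 2·46.7333 = 216.7852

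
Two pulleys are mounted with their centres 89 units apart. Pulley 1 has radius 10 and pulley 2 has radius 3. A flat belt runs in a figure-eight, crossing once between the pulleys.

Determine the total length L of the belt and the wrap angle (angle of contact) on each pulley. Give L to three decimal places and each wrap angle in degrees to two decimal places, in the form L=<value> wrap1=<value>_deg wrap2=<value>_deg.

crossed belt: β = asin((r1+r2)/C) = asin(13/89) = 8.3991°
wrap1 = wrap2 = π + 2β = 196.7982°
tangent length = C·cosβ = 88.0454
L = (r1+r2)·wrap + 2·C·cosβ = 13·3.4348 + 2·88.0454 = 220.7430

L=220.743 wrap1=196.80_deg wrap2=196.80_deg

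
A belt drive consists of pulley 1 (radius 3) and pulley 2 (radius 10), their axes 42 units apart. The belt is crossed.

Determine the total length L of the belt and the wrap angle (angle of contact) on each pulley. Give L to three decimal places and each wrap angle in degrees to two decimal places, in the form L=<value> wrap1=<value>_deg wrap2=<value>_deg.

L=128.898 wrap1=216.06_deg wrap2=216.06_deg

crossed belt: β = asin((r1+r2)/C) = asin(13/42) = 18.0305°
wrap1 = wrap2 = π + 2β = 216.0611°
tangent length = C·cosβ = 39.9375
L = (r1+r2)·wrap + 2·C·cosβ = 13·3.7710 + 2·39.9375 = 128.8976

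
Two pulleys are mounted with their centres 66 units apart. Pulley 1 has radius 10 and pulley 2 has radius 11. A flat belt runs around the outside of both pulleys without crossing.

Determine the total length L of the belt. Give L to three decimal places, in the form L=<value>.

open belt: β = asin((r2−r1)/C) = asin(1/66) = 0.8682°
wrap1 = π − 2β = 178.2637°
wrap2 = π + 2β = 181.7363°
tangent length = C·cosβ = 65.9924
L = r1·wrap1 + r2·wrap2 + 2·C·cosβ = 10·3.1113 + 11·3.1719 + 2·65.9924 = 197.9886

L=197.989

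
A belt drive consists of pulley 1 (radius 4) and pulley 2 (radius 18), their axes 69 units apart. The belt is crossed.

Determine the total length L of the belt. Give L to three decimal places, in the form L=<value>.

crossed belt: β = asin((r1+r2)/C) = asin(22/69) = 18.5928°
wrap1 = wrap2 = π + 2β = 217.1856°
tangent length = C·cosβ = 65.3988
L = (r1+r2)·wrap + 2·C·cosβ = 22·3.7906 + 2·65.3988 = 214.1909

L=214.191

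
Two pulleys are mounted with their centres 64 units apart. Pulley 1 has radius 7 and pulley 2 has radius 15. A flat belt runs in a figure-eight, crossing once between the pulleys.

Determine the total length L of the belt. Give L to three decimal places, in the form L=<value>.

L=204.755

crossed belt: β = asin((r1+r2)/C) = asin(22/64) = 20.1055°
wrap1 = wrap2 = π + 2β = 220.2110°
tangent length = C·cosβ = 60.0999
L = (r1+r2)·wrap + 2·C·cosβ = 22·3.8434 + 2·60.0999 = 204.7548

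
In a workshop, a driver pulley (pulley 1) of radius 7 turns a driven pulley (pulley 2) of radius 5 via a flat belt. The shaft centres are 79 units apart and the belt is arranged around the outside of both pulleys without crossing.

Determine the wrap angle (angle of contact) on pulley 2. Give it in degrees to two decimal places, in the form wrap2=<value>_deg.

wrap2=177.10_deg

open belt: β = asin((r2−r1)/C) = asin(-2/79) = -1.4507°
wrap1 = π − 2β = 182.9014°
wrap2 = π + 2β = 177.0986°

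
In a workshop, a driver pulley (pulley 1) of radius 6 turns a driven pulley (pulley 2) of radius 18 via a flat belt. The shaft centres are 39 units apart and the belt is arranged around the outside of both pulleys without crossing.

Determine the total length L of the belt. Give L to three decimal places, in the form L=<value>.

L=157.121

open belt: β = asin((r2−r1)/C) = asin(12/39) = 17.9202°
wrap1 = π − 2β = 144.1596°
wrap2 = π + 2β = 215.8404°
tangent length = C·cosβ = 37.1080
L = r1·wrap1 + r2·wrap2 + 2·C·cosβ = 6·2.5161 + 18·3.7671 + 2·37.1080 = 157.1205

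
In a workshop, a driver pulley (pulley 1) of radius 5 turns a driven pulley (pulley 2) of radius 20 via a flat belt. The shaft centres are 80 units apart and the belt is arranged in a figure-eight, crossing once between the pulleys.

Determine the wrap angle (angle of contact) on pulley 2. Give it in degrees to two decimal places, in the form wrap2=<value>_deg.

crossed belt: β = asin((r1+r2)/C) = asin(25/80) = 18.2100°
wrap1 = wrap2 = π + 2β = 216.4199°

wrap2=216.42_deg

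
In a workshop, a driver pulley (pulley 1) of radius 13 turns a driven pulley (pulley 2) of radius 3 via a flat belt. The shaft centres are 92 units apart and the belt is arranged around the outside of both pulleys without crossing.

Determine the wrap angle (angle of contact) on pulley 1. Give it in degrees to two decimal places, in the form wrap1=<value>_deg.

open belt: β = asin((r2−r1)/C) = asin(-10/92) = -6.2401°
wrap1 = π − 2β = 192.4803°
wrap2 = π + 2β = 167.5197°

wrap1=192.48_deg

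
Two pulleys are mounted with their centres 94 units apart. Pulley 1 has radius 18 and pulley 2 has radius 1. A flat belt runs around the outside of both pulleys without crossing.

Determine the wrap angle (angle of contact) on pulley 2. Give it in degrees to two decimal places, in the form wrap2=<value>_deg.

wrap2=159.16_deg

open belt: β = asin((r2−r1)/C) = asin(-17/94) = -10.4193°
wrap1 = π − 2β = 200.8387°
wrap2 = π + 2β = 159.1613°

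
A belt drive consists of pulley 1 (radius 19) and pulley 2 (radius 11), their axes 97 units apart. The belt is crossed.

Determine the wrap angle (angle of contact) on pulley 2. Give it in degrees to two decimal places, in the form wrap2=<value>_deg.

crossed belt: β = asin((r1+r2)/C) = asin(30/97) = 18.0157°
wrap1 = wrap2 = π + 2β = 216.0315°

wrap2=216.03_deg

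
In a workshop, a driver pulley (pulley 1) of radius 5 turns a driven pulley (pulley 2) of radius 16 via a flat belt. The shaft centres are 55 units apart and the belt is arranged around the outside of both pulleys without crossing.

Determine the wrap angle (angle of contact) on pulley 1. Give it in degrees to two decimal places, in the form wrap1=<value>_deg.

wrap1=156.93_deg

open belt: β = asin((r2−r1)/C) = asin(11/55) = 11.5370°
wrap1 = π − 2β = 156.9261°
wrap2 = π + 2β = 203.0739°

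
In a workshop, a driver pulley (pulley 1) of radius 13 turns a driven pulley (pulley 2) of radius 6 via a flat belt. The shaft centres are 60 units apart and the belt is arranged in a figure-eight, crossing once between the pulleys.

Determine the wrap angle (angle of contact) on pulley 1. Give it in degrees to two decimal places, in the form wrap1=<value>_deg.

wrap1=216.92_deg

crossed belt: β = asin((r1+r2)/C) = asin(19/60) = 18.4615°
wrap1 = wrap2 = π + 2β = 216.9229°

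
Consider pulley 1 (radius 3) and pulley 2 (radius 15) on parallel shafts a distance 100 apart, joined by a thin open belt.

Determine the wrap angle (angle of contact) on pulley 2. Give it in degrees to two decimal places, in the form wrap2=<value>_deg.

open belt: β = asin((r2−r1)/C) = asin(12/100) = 6.8921°
wrap1 = π − 2β = 166.2158°
wrap2 = π + 2β = 193.7842°

wrap2=193.78_deg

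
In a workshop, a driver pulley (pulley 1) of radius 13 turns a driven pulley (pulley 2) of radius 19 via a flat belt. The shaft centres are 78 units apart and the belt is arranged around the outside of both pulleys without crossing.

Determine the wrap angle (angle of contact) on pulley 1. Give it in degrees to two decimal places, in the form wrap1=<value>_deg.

open belt: β = asin((r2−r1)/C) = asin(6/78) = 4.4117°
wrap1 = π − 2β = 171.1765°
wrap2 = π + 2β = 188.8235°

wrap1=171.18_deg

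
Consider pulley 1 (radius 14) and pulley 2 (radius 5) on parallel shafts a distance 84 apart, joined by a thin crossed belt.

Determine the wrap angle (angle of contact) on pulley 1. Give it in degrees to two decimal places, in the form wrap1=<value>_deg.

crossed belt: β = asin((r1+r2)/C) = asin(19/84) = 13.0729°
wrap1 = wrap2 = π + 2β = 206.1458°

wrap1=206.15_deg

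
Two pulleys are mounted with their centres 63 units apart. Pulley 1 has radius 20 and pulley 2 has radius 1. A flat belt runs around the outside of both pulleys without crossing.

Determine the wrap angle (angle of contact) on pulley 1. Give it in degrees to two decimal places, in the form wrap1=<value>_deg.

open belt: β = asin((r2−r1)/C) = asin(-19/63) = -17.5530°
wrap1 = π − 2β = 215.1059°
wrap2 = π + 2β = 144.8941°

wrap1=215.11_deg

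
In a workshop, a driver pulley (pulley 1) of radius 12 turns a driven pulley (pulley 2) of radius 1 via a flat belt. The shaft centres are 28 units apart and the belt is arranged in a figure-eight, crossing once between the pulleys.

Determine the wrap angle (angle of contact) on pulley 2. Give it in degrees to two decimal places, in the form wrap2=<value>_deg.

crossed belt: β = asin((r1+r2)/C) = asin(13/28) = 27.6640°
wrap1 = wrap2 = π + 2β = 235.3280°

wrap2=235.33_deg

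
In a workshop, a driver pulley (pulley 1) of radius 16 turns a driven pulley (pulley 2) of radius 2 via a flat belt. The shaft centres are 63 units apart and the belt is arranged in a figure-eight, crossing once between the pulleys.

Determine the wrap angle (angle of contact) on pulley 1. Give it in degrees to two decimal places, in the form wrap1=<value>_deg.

crossed belt: β = asin((r1+r2)/C) = asin(18/63) = 16.6015°
wrap1 = wrap2 = π + 2β = 213.2031°

wrap1=213.20_deg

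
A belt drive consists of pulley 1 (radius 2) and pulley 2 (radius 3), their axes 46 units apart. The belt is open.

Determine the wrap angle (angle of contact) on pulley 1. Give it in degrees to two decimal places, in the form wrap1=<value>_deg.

open belt: β = asin((r2−r1)/C) = asin(1/46) = 1.2457°
wrap1 = π − 2β = 177.5087°
wrap2 = π + 2β = 182.4913°

wrap1=177.51_deg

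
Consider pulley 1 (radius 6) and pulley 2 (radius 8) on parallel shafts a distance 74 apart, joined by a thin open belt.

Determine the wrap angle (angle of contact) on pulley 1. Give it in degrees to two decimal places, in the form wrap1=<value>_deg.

wrap1=176.90_deg

open belt: β = asin((r2−r1)/C) = asin(2/74) = 1.5487°
wrap1 = π − 2β = 176.9026°
wrap2 = π + 2β = 183.0974°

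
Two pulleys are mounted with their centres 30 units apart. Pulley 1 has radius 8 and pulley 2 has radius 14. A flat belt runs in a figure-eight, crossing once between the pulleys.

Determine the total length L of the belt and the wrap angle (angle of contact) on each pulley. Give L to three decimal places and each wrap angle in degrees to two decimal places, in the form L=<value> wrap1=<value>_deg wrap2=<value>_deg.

crossed belt: β = asin((r1+r2)/C) = asin(22/30) = 47.1666°
wrap1 = wrap2 = π + 2β = 274.3331°
tangent length = C·cosβ = 20.3961
L = (r1+r2)·wrap + 2·C·cosβ = 22·4.7880 + 2·20.3961 = 146.1285

L=146.129 wrap1=274.33_deg wrap2=274.33_deg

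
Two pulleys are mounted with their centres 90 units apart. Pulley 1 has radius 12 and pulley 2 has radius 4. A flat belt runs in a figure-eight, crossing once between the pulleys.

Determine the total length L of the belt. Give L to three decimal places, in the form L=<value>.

L=233.117

crossed belt: β = asin((r1+r2)/C) = asin(16/90) = 10.2403°
wrap1 = wrap2 = π + 2β = 200.4807°
tangent length = C·cosβ = 88.5664
L = (r1+r2)·wrap + 2·C·cosβ = 16·3.4990 + 2·88.5664 = 233.1175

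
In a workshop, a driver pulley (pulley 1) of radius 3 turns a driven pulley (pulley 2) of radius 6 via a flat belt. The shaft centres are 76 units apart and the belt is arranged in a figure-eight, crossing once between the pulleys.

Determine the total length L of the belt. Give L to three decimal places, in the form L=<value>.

L=181.341

crossed belt: β = asin((r1+r2)/C) = asin(9/76) = 6.8010°
wrap1 = wrap2 = π + 2β = 193.6020°
tangent length = C·cosβ = 75.4652
L = (r1+r2)·wrap + 2·C·cosβ = 9·3.3790 + 2·75.4652 = 181.3414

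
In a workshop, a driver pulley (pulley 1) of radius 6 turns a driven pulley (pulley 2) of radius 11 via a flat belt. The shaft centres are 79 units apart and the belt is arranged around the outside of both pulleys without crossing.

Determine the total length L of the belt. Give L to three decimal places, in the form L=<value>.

L=211.724

open belt: β = asin((r2−r1)/C) = asin(5/79) = 3.6287°
wrap1 = π − 2β = 172.7425°
wrap2 = π + 2β = 187.2575°
tangent length = C·cosβ = 78.8416
L = r1·wrap1 + r2·wrap2 + 2·C·cosβ = 6·3.0149 + 11·3.2683 + 2·78.8416 = 211.7236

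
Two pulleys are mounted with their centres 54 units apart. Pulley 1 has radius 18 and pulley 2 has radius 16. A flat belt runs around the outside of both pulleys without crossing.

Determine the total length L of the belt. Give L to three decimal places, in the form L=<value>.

L=214.888

open belt: β = asin((r2−r1)/C) = asin(-2/54) = -2.1226°
wrap1 = π − 2β = 184.2451°
wrap2 = π + 2β = 175.7549°
tangent length = C·cosβ = 53.9630
L = r1·wrap1 + r2·wrap2 + 2·C·cosβ = 18·3.2157 + 16·3.0675 + 2·53.9630 = 214.8882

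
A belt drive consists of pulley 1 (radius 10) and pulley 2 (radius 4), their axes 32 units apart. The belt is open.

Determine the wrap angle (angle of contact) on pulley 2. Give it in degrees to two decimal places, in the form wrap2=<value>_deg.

open belt: β = asin((r2−r1)/C) = asin(-6/32) = -10.8069°
wrap1 = π − 2β = 201.6138°
wrap2 = π + 2β = 158.3862°

wrap2=158.39_deg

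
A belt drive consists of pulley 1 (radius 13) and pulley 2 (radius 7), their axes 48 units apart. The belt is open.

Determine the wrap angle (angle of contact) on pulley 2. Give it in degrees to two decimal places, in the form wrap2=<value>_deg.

wrap2=165.64_deg

open belt: β = asin((r2−r1)/C) = asin(-6/48) = -7.1808°
wrap1 = π − 2β = 194.3615°
wrap2 = π + 2β = 165.6385°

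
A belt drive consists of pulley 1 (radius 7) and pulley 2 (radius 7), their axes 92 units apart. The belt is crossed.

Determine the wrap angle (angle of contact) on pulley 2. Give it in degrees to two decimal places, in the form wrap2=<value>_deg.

crossed belt: β = asin((r1+r2)/C) = asin(14/92) = 8.7529°
wrap1 = wrap2 = π + 2β = 197.5059°

wrap2=197.51_deg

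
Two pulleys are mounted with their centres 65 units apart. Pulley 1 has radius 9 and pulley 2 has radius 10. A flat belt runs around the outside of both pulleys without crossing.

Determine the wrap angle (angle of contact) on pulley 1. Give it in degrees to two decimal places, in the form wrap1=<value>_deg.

wrap1=178.24_deg

open belt: β = asin((r2−r1)/C) = asin(1/65) = 0.8815°
wrap1 = π − 2β = 178.2370°
wrap2 = π + 2β = 181.7630°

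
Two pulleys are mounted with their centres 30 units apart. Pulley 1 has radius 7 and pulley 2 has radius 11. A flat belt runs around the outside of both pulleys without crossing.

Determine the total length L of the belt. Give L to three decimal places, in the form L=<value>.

open belt: β = asin((r2−r1)/C) = asin(4/30) = 7.6623°
wrap1 = π − 2β = 164.6755°
wrap2 = π + 2β = 195.3245°
tangent length = C·cosβ = 29.7321
L = r1·wrap1 + r2·wrap2 + 2·C·cosβ = 7·2.8741 + 11·3.4091 + 2·29.7321 = 117.0828

L=117.083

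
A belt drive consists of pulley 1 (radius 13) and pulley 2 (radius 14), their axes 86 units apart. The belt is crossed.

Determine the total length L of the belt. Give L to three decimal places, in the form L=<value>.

crossed belt: β = asin((r1+r2)/C) = asin(27/86) = 18.2976°
wrap1 = wrap2 = π + 2β = 216.5953°
tangent length = C·cosβ = 81.6517
L = (r1+r2)·wrap + 2·C·cosβ = 27·3.7803 + 2·81.6517 = 265.3715

L=265.372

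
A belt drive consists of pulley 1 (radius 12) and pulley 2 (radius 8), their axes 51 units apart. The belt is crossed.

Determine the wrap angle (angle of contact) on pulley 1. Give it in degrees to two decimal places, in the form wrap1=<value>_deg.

wrap1=226.18_deg

crossed belt: β = asin((r1+r2)/C) = asin(20/51) = 23.0888°
wrap1 = wrap2 = π + 2β = 226.1775°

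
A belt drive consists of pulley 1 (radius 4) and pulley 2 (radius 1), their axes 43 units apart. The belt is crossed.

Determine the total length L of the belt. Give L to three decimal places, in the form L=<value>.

crossed belt: β = asin((r1+r2)/C) = asin(5/43) = 6.6774°
wrap1 = wrap2 = π + 2β = 193.3548°
tangent length = C·cosβ = 42.7083
L = (r1+r2)·wrap + 2·C·cosβ = 5·3.3747 + 2·42.7083 = 102.2900

L=102.290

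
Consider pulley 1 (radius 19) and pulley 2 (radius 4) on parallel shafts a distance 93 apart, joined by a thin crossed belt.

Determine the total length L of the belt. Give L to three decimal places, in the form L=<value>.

crossed belt: β = asin((r1+r2)/C) = asin(23/93) = 14.3185°
wrap1 = wrap2 = π + 2β = 208.6370°
tangent length = C·cosβ = 90.1110
L = (r1+r2)·wrap + 2·C·cosβ = 23·3.6414 + 2·90.1110 = 263.9743

L=263.974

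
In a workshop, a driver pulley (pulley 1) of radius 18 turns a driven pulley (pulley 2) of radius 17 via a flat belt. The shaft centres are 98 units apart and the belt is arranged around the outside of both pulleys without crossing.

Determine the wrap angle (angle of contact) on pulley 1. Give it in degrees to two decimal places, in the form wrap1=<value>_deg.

open belt: β = asin((r2−r1)/C) = asin(-1/98) = -0.5847°
wrap1 = π − 2β = 181.1693°
wrap2 = π + 2β = 178.8307°

wrap1=181.17_deg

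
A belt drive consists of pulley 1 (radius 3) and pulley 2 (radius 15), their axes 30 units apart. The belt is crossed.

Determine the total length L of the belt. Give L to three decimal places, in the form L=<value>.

crossed belt: β = asin((r1+r2)/C) = asin(18/30) = 36.8699°
wrap1 = wrap2 = π + 2β = 253.7398°
tangent length = C·cosβ = 24.0000
L = (r1+r2)·wrap + 2·C·cosβ = 18·4.4286 + 2·24.0000 = 127.7147

L=127.715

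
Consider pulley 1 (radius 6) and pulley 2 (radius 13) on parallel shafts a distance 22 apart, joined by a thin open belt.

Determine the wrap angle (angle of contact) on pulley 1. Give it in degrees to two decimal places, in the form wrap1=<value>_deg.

wrap1=142.89_deg

open belt: β = asin((r2−r1)/C) = asin(7/22) = 18.5530°
wrap1 = π − 2β = 142.8940°
wrap2 = π + 2β = 217.1060°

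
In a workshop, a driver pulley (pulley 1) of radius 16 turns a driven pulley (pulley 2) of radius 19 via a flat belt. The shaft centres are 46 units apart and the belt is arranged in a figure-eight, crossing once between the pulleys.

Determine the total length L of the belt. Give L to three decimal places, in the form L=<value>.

L=230.181

crossed belt: β = asin((r1+r2)/C) = asin(35/46) = 49.5409°
wrap1 = wrap2 = π + 2β = 279.0818°
tangent length = C·cosβ = 29.8496
L = (r1+r2)·wrap + 2·C·cosβ = 35·4.8709 + 2·29.8496 = 230.1806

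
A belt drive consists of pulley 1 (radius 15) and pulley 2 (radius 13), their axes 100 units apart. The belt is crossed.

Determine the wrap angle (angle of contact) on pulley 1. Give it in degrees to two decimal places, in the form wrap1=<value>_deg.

wrap1=212.52_deg

crossed belt: β = asin((r1+r2)/C) = asin(28/100) = 16.2602°
wrap1 = wrap2 = π + 2β = 212.5204°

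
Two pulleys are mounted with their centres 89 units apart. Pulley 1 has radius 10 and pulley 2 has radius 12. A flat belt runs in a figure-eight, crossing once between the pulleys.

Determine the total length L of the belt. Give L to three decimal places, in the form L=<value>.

L=252.581

crossed belt: β = asin((r1+r2)/C) = asin(22/89) = 14.3114°
wrap1 = wrap2 = π + 2β = 208.6227°
tangent length = C·cosβ = 86.2380
L = (r1+r2)·wrap + 2·C·cosβ = 22·3.6412 + 2·86.2380 = 252.5815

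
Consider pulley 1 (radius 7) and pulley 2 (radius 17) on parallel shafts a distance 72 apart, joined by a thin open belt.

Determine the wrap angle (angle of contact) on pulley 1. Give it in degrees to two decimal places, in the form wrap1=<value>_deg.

open belt: β = asin((r2−r1)/C) = asin(10/72) = 7.9836°
wrap1 = π − 2β = 164.0329°
wrap2 = π + 2β = 195.9671°

wrap1=164.03_deg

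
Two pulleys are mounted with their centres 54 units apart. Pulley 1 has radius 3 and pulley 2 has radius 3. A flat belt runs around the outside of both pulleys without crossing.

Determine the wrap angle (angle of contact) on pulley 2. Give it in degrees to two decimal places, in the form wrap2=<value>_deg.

wrap2=180.00_deg

open belt: β = asin((r2−r1)/C) = asin(0/54) = 0.0000°
wrap1 = π − 2β = 180.0000°
wrap2 = π + 2β = 180.0000°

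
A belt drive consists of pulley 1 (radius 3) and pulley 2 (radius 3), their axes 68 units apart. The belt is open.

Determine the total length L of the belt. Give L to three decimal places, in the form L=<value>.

open belt: β = asin((r2−r1)/C) = asin(0/68) = 0.0000°
wrap1 = π − 2β = 180.0000°
wrap2 = π + 2β = 180.0000°
tangent length = C·cosβ = 68.0000
L = r1·wrap1 + r2·wrap2 + 2·C·cosβ = 3·3.1416 + 3·3.1416 + 2·68.0000 = 154.8496

L=154.850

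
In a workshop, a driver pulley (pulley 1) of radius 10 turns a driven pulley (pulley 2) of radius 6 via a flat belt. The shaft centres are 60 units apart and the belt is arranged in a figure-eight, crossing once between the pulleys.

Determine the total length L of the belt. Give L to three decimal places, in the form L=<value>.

crossed belt: β = asin((r1+r2)/C) = asin(16/60) = 15.4660°
wrap1 = wrap2 = π + 2β = 210.9320°
tangent length = C·cosβ = 57.8273
L = (r1+r2)·wrap + 2·C·cosβ = 16·3.6815 + 2·57.8273 = 174.5580

L=174.558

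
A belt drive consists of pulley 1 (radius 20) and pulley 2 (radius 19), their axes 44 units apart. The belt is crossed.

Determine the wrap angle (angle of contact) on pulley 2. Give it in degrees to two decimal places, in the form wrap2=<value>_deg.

wrap2=304.84_deg

crossed belt: β = asin((r1+r2)/C) = asin(39/44) = 62.4198°
wrap1 = wrap2 = π + 2β = 304.8396°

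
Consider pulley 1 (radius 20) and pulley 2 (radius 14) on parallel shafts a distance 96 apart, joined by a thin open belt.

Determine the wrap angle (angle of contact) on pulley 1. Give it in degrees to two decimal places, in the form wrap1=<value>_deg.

wrap1=187.17_deg

open belt: β = asin((r2−r1)/C) = asin(-6/96) = -3.5833°
wrap1 = π − 2β = 187.1666°
wrap2 = π + 2β = 172.8334°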